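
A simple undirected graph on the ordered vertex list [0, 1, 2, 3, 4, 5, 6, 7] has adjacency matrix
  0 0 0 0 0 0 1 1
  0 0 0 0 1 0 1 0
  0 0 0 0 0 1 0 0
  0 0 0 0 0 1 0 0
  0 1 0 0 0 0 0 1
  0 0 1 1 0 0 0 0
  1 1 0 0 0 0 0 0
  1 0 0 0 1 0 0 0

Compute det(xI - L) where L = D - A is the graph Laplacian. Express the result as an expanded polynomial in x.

Each diagonal entry of L is the vertex degree and each off-diagonal entry is -1 where an edge is present, 0 otherwise; in the order [0, 1, 2, 3, 4, 5, 6, 7] the diagonal is [2, 2, 1, 1, 2, 2, 2, 2]. Computing det(xI - L) by cofactor expansion (or equivalently via sum-over-permutations) gives x^8 - 14x^7 + 78x^6 - 220x^5 + 330x^4 - 250x^3 + 75x^2. The constant term is 0 because L is singular (the all-ones vector lies in its kernel). The eigenvalues sum to 14, which equals trace(L) = 2|E|.

x^8 - 14x^7 + 78x^6 - 220x^5 + 330x^4 - 250x^3 + 75x^2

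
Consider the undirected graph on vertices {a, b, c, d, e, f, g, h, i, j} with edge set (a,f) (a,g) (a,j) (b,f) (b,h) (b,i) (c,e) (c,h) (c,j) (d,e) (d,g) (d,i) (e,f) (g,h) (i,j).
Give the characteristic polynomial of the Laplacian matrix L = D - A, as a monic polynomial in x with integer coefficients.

Each diagonal entry of L is the vertex degree and each off-diagonal entry is -1 where an edge is present, 0 otherwise; in the order [a, b, c, d, e, f, g, h, i, j] the diagonal is [3, 3, 3, 3, 3, 3, 3, 3, 3, 3]. L has integer entries, so p(x) = det(xI - L) has integer coefficients. Expanding the determinant yields x^10 - 30x^9 + 390x^8 - 2880x^7 + 13305x^6 - 39882x^5 + 77640x^4 - 94800x^3 + 66000x^2 - 20000x. The coefficient of x^9 equals -trace(L) = -30, matching the sum of degrees. The largest eigenvalue, 5, is at most the vertex count 10. By the matrix-tree theorem the graph has (1/10) * product of the nonzero eigenvalues = 2000 spanning trees.

x^10 - 30x^9 + 390x^8 - 2880x^7 + 13305x^6 - 39882x^5 + 77640x^4 - 94800x^3 + 66000x^2 - 20000x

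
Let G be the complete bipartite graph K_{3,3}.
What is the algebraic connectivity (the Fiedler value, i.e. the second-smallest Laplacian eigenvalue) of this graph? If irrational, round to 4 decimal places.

The graph has 6 vertices and degree multiset [3, 3, 3, 3, 3, 3]; D is the diagonal matrix of degrees and L = D - A. Computing the eigenvalues of L and sorting gives [0, 3, 3, 3, 3, 6]. The Fiedler value lambda_2 = 3 is strictly positive, so the graph is connected. The eigenvalues sum to 18, which equals trace(L) = 2|E|.

3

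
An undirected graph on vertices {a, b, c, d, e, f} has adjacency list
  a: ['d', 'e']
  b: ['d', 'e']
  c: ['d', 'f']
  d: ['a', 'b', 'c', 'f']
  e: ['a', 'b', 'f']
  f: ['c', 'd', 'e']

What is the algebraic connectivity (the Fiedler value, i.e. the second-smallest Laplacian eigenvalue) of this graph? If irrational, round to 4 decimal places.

1.4384

Reading degrees in the order [a, b, c, d, e, f] gives [2, 2, 2, 4, 3, 3]; set D = diag(2, 2, 2, 4, 3, 3) and form L = D - A. The smallest Laplacian eigenvalue is always 0. The next one, lambda_2 = 1.4384, measures how hard the graph is to disconnect: larger values mean better connectivity. The largest eigenvalue, 5.5616, is at most the vertex count 6. By the matrix-tree theorem the graph has (1/6) * product of the nonzero eigenvalues = 32 spanning trees.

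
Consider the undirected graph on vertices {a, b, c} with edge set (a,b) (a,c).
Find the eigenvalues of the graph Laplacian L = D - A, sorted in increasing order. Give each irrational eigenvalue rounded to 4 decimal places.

With the vertex order [a, b, c], the degrees are [2, 1, 1], giving D = diag(2, 1, 1) and L = D - A. Since every row of L sums to 0, the all-ones vector is in the kernel and 0 is an eigenvalue. There is one zero in the spectrum, matching the 1 component.

[0, 1, 3]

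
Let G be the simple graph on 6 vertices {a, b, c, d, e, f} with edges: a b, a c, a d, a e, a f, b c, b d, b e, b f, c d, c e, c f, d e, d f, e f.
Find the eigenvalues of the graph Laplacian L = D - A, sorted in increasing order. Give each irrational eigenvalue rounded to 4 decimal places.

[0, 6, 6, 6, 6, 6]

Reading degrees in the order [a, b, c, d, e, f] gives [5, 5, 5, 5, 5, 5]; set D = diag(5, 5, 5, 5, 5, 5) and form L = D - A. L is symmetric positive semidefinite, so every eigenvalue is real and nonnegative. The single zero eigenvalue shows the graph is connected. The eigenvalues sum to 30, which equals trace(L) = 2|E|. By the matrix-tree theorem the graph has (1/6) * product of the nonzero eigenvalues = 1296 spanning trees.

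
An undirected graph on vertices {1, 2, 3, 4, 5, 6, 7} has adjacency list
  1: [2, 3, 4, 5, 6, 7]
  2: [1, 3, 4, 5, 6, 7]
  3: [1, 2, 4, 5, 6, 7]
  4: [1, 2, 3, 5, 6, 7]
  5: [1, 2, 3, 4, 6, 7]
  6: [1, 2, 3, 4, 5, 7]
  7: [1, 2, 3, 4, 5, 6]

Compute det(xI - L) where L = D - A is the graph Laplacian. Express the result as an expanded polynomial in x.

x^7 - 42x^6 + 735x^5 - 6860x^4 + 36015x^3 - 100842x^2 + 117649x

Each diagonal entry of L is the vertex degree and each off-diagonal entry is -1 where an edge is present, 0 otherwise; in the order [1, 2, 3, 4, 5, 6, 7] the diagonal is [6, 6, 6, 6, 6, 6, 6]. L has integer entries, so p(x) = det(xI - L) has integer coefficients. Expanding the determinant yields x^7 - 42x^6 + 735x^5 - 6860x^4 + 36015x^3 - 100842x^2 + 117649x. Since p(0) = det(-L) = 0, x divides p(x). The eigenvalues sum to 42, which equals trace(L) = 2|E|. By the matrix-tree theorem the graph has (1/7) * product of the nonzero eigenvalues = 16807 spanning trees.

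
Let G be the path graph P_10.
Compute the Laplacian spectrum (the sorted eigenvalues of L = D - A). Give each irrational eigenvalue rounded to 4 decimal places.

[0, 0.0979, 0.3820, 0.8244, 1.3820, 2, 2.6180, 3.1756, 3.6180, 3.9021]

The graph has 10 vertices and degree multiset [2, 2, 2, 2, 2, 2, 2, 2, 1, 1]; D is the diagonal matrix of degrees and L = D - A. Since every row of L sums to 0, the all-ones vector is in the kernel and 0 is an eigenvalue. There is one zero in the spectrum, matching the 1 component.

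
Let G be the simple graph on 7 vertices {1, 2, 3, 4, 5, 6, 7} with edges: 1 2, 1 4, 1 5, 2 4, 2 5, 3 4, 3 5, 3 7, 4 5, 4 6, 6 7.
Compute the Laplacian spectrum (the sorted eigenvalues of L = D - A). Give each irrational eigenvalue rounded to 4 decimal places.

[0, 1.0148, 2.3474, 3.3425, 4, 5.1494, 6.1458]

With the vertex order [1, 2, 3, 4, 5, 6, 7], the degrees are [3, 3, 3, 5, 4, 2, 2], giving D = diag(3, 3, 3, 5, 4, 2, 2) and L = D - A. Diagonalising L (or applying a numerical eigensolver to the 7x7 matrix) gives the spectrum above. The single zero eigenvalue shows the graph is connected. There is one zero in the spectrum, matching the 1 component. The largest eigenvalue, 6.1458, is at most the vertex count 7.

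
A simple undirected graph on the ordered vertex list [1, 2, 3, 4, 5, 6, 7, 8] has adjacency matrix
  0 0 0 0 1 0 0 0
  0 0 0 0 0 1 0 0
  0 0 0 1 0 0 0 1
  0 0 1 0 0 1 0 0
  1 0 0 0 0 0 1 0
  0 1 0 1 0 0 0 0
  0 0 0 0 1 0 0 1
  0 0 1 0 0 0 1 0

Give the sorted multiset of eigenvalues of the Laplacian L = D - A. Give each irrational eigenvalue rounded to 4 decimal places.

[0, 0.1522, 0.5858, 1.2346, 2, 2.7654, 3.4142, 3.8478]

With the vertex order [1, 2, 3, 4, 5, 6, 7, 8], the degrees are [1, 1, 2, 2, 2, 2, 2, 2], giving D = diag(1, 1, 2, 2, 2, 2, 2, 2) and L = D - A. L is symmetric positive semidefinite, so every eigenvalue is real and nonnegative. By the matrix-tree theorem the graph has (1/8) * product of the nonzero eigenvalues = 1 spanning tree. There is one zero in the spectrum, matching the 1 component.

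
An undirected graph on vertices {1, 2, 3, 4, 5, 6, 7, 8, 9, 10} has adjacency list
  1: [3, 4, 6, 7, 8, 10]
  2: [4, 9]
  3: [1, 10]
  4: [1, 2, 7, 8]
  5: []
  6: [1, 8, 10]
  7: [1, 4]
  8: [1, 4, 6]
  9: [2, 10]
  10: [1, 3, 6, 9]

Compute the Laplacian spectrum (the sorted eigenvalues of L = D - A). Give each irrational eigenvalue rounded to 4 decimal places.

With the vertex order [1, 2, 3, 4, 5, 6, 7, 8, 9, 10], the degrees are [6, 2, 2, 4, 0, 3, 2, 3, 2, 4], giving D = diag(6, 2, 2, 4, 0, 3, 2, 3, 2, 4) and L = D - A. The multiplicity of 0 as a Laplacian eigenvalue equals the number of connected components. The 2 zero eigenvalues correspond to the 2 connected components. There are 2 zeros in the spectrum, matching the 2 components.

[0, 0, 1.0424, 1.3820, 2, 2.5858, 3.6180, 4.8785, 5.4142, 7.0791]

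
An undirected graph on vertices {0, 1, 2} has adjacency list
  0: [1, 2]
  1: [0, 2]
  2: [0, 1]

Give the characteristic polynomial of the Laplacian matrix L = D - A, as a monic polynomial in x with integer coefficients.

x^3 - 6x^2 + 9x

With the vertex order [0, 1, 2], the degrees are [2, 2, 2], giving D = diag(2, 2, 2) and L = D - A. L has integer entries, so p(x) = det(xI - L) has integer coefficients. Expanding the determinant yields x^3 - 6x^2 + 9x. The constant term is 0 because L is singular (the all-ones vector lies in its kernel). There is one zero in the spectrum, matching the 1 component. The largest eigenvalue, 3, is at most the vertex count 3.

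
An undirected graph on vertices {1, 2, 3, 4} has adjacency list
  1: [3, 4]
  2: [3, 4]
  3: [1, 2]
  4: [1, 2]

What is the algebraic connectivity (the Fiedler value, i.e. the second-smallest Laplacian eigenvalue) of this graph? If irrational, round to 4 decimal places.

With the vertex order [1, 2, 3, 4], the degrees are [2, 2, 2, 2], giving D = diag(2, 2, 2, 2) and L = D - A. The smallest Laplacian eigenvalue is always 0. The next one, lambda_2 = 2, measures how hard the graph is to disconnect: larger values mean better connectivity. By the matrix-tree theorem the graph has (1/4) * product of the nonzero eigenvalues = 4 spanning trees.

2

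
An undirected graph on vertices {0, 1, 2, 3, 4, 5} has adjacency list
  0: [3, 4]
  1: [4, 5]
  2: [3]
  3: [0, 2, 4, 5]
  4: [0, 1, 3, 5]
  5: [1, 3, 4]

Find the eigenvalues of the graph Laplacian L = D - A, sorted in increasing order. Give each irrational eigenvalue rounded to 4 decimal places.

[0, 0.8851, 1.6972, 3.2541, 4.8608, 5.3028]

Reading degrees in the order [0, 1, 2, 3, 4, 5] gives [2, 2, 1, 4, 4, 3]; set D = diag(2, 2, 1, 4, 4, 3) and form L = D - A. L is symmetric positive semidefinite, so every eigenvalue is real and nonnegative. The single zero eigenvalue shows the graph is connected. By the matrix-tree theorem the graph has (1/6) * product of the nonzero eigenvalues = 21 spanning trees. There is one zero in the spectrum, matching the 1 component.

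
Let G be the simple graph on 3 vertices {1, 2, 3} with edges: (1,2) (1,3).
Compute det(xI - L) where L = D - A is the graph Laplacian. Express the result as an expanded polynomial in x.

With the vertex order [1, 2, 3], the degrees are [2, 1, 1], giving D = diag(2, 1, 1) and L = D - A. L has integer entries, so p(x) = det(xI - L) has integer coefficients. Expanding the determinant yields x^3 - 4x^2 + 3x. The coefficient of x^2 equals -trace(L) = -4, matching the sum of degrees. There is one zero in the spectrum, matching the 1 component.

x^3 - 4x^2 + 3x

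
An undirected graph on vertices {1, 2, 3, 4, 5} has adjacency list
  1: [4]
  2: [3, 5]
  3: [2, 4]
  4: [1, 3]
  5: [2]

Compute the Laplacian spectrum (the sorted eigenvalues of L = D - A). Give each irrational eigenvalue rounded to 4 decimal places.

[0, 0.3820, 1.3820, 2.6180, 3.6180]

Reading degrees in the order [1, 2, 3, 4, 5] gives [1, 2, 2, 2, 1]; set D = diag(1, 2, 2, 2, 1) and form L = D - A. L is symmetric positive semidefinite, so every eigenvalue is real and nonnegative. The eigenvalues sum to 8, which equals trace(L) = 2|E|.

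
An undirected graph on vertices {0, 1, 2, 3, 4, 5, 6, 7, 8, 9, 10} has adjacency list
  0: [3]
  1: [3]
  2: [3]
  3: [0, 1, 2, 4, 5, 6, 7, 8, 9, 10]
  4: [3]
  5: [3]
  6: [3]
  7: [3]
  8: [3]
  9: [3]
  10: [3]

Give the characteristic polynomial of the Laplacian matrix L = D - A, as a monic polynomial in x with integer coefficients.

With the vertex order [0, 1, 2, 3, 4, 5, 6, 7, 8, 9, 10], the degrees are [1, 1, 1, 10, 1, 1, 1, 1, 1, 1, 1], giving D = diag(1, 1, 1, 10, 1, 1, 1, 1, 1, 1, 1) and L = D - A. The eigenvalues of L are [0, 1, 1, 1, 1, 1, 1, 1, 1, 1, 11]; the characteristic polynomial is the product of (x - lambda_i), which multiplies out to x^11 - 20x^10 + 135x^9 - 480x^8 + 1050x^7 - 1512x^6 + 1470x^5 - 960x^4 + 405x^3 - 100x^2 + 11x. Since p(0) = det(-L) = 0, x divides p(x). The eigenvalues sum to 20, which equals trace(L) = 2|E|.

x^11 - 20x^10 + 135x^9 - 480x^8 + 1050x^7 - 1512x^6 + 1470x^5 - 960x^4 + 405x^3 - 100x^2 + 11x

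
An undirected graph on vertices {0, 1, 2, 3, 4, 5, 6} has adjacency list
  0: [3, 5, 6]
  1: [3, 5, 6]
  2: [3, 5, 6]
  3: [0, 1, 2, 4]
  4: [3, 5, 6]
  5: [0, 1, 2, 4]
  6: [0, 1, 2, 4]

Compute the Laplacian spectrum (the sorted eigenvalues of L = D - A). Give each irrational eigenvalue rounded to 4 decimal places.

[0, 3, 3, 3, 4, 4, 7]

Each diagonal entry of L is the vertex degree and each off-diagonal entry is -1 where an edge is present, 0 otherwise; in the order [0, 1, 2, 3, 4, 5, 6] the diagonal is [3, 3, 3, 4, 3, 4, 4]. Since every row of L sums to 0, the all-ones vector is in the kernel and 0 is an eigenvalue. By the matrix-tree theorem the graph has (1/7) * product of the nonzero eigenvalues = 432 spanning trees.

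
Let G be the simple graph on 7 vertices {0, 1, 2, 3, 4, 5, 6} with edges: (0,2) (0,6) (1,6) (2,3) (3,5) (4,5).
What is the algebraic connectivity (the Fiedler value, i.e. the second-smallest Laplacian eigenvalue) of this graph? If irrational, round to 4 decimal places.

Reading degrees in the order [0, 1, 2, 3, 4, 5, 6] gives [2, 1, 2, 2, 1, 2, 2]; set D = diag(2, 1, 2, 2, 1, 2, 2) and form L = D - A. The smallest Laplacian eigenvalue is always 0. The next one, lambda_2 = 0.1981, measures how hard the graph is to disconnect: larger values mean better connectivity.

0.1981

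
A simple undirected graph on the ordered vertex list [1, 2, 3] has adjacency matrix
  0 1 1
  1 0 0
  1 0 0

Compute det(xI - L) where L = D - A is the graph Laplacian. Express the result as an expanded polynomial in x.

With the vertex order [1, 2, 3], the degrees are [2, 1, 1], giving D = diag(2, 1, 1) and L = D - A. The eigenvalues of L are [0, 1, 3]; the characteristic polynomial is the product of (x - lambda_i), which multiplies out to x^3 - 4x^2 + 3x. The constant term is 0 because L is singular (the all-ones vector lies in its kernel). By the matrix-tree theorem the graph has (1/3) * product of the nonzero eigenvalues = 1 spanning tree.

x^3 - 4x^2 + 3x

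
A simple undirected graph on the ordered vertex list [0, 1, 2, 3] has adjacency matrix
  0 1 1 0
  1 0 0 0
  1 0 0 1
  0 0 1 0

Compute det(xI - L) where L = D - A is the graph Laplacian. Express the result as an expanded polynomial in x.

x^4 - 6x^3 + 10x^2 - 4x

With the vertex order [0, 1, 2, 3], the degrees are [2, 1, 2, 1], giving D = diag(2, 1, 2, 1) and L = D - A. L has integer entries, so p(x) = det(xI - L) has integer coefficients. Expanding the determinant yields x^4 - 6x^3 + 10x^2 - 4x. The constant term is 0 because L is singular (the all-ones vector lies in its kernel).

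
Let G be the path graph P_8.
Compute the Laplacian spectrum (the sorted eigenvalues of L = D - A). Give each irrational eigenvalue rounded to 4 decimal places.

The graph has 8 vertices and degree multiset [2, 2, 2, 2, 2, 2, 1, 1]; D is the diagonal matrix of degrees and L = D - A. L is symmetric positive semidefinite, so every eigenvalue is real and nonnegative. The single zero eigenvalue shows the graph is connected.

[0, 0.1522, 0.5858, 1.2346, 2, 2.7654, 3.4142, 3.8478]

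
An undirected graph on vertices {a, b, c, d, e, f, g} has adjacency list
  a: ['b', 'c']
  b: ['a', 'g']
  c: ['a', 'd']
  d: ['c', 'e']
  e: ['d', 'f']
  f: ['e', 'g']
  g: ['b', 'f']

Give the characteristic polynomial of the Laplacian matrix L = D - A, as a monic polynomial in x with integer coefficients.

x^7 - 14x^6 + 77x^5 - 210x^4 + 294x^3 - 196x^2 + 49x

Each diagonal entry of L is the vertex degree and each off-diagonal entry is -1 where an edge is present, 0 otherwise; in the order [a, b, c, d, e, f, g] the diagonal is [2, 2, 2, 2, 2, 2, 2]. L has integer entries, so p(x) = det(xI - L) has integer coefficients. Expanding the determinant yields x^7 - 14x^6 + 77x^5 - 210x^4 + 294x^3 - 196x^2 + 49x. The constant term is 0 because L is singular (the all-ones vector lies in its kernel). There is one zero in the spectrum, matching the 1 component.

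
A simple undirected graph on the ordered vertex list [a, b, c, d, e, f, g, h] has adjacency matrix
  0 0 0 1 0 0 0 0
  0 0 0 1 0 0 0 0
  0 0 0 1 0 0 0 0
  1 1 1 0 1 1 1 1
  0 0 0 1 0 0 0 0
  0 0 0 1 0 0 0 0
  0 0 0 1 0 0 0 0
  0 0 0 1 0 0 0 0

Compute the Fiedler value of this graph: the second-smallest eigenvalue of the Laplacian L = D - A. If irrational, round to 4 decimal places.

1

Reading degrees in the order [a, b, c, d, e, f, g, h] gives [1, 1, 1, 7, 1, 1, 1, 1]; set D = diag(1, 1, 1, 7, 1, 1, 1, 1) and form L = D - A. Computing the eigenvalues of L and sorting gives [0, 1, 1, 1, 1, 1, 1, 8]. The Fiedler value lambda_2 = 1 is strictly positive, so the graph is connected. The eigenvalues sum to 14, which equals trace(L) = 2|E|.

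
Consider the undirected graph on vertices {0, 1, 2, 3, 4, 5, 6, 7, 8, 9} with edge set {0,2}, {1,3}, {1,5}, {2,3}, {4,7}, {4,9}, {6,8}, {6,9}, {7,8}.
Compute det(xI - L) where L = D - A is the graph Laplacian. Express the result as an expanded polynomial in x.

x^10 - 18x^9 + 136x^8 - 560x^7 + 1365x^6 - 2000x^5 + 1700x^4 - 750x^3 + 125x^2

Reading degrees in the order [0, 1, 2, 3, 4, 5, 6, 7, 8, 9] gives [1, 2, 2, 2, 2, 1, 2, 2, 2, 2]; set D = diag(1, 2, 2, 2, 2, 1, 2, 2, 2, 2) and form L = D - A. L has integer entries, so p(x) = det(xI - L) has integer coefficients. Expanding the determinant yields x^10 - 18x^9 + 136x^8 - 560x^7 + 1365x^6 - 2000x^5 + 1700x^4 - 750x^3 + 125x^2. Since p(0) = det(-L) = 0, x divides p(x). The eigenvalues sum to 18, which equals trace(L) = 2|E|. There are 2 zeros in the spectrum, matching the 2 components.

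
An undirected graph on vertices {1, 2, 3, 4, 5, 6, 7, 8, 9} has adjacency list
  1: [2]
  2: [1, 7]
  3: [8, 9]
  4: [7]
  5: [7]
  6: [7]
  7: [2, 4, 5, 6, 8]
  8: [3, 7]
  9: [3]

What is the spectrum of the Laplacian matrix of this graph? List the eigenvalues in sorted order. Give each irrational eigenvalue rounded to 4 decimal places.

[0, 0.2483, 0.5063, 1, 1, 1.4950, 2.4702, 3.1767, 6.1036]

Each diagonal entry of L is the vertex degree and each off-diagonal entry is -1 where an edge is present, 0 otherwise; in the order [1, 2, 3, 4, 5, 6, 7, 8, 9] the diagonal is [1, 2, 2, 1, 1, 1, 5, 2, 1]. Diagonalising L (or applying a numerical eigensolver to the 9x9 matrix) gives the spectrum above. The single zero eigenvalue shows the graph is connected. The largest eigenvalue, 6.1036, is at most the vertex count 9. There is one zero in the spectrum, matching the 1 component.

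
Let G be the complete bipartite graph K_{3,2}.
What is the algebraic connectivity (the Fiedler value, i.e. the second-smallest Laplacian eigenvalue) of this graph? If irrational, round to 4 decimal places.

The graph has 5 vertices and degree multiset [3, 3, 2, 2, 2]; D is the diagonal matrix of degrees and L = D - A. The smallest Laplacian eigenvalue is always 0. The next one, lambda_2 = 2, measures how hard the graph is to disconnect: larger values mean better connectivity. The largest eigenvalue, 5, is at most the vertex count 5. The eigenvalues sum to 12, which equals trace(L) = 2|E|.

2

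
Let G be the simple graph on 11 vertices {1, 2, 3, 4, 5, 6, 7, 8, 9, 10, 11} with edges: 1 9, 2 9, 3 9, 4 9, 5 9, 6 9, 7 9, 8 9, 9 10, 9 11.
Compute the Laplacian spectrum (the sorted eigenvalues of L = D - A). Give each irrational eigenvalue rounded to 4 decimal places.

[0, 1, 1, 1, 1, 1, 1, 1, 1, 1, 11]

Each diagonal entry of L is the vertex degree and each off-diagonal entry is -1 where an edge is present, 0 otherwise; in the order [1, 2, 3, 4, 5, 6, 7, 8, 9, 10, 11] the diagonal is [1, 1, 1, 1, 1, 1, 1, 1, 10, 1, 1]. Diagonalising L (or applying a numerical eigensolver to the 11x11 matrix) gives the spectrum above. The single zero eigenvalue shows the graph is connected. By the matrix-tree theorem the graph has (1/11) * product of the nonzero eigenvalues = 1 spanning tree.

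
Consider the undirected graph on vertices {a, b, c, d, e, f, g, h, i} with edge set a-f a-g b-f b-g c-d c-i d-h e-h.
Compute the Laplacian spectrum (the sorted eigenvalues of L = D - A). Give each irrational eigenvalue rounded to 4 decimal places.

Each diagonal entry of L is the vertex degree and each off-diagonal entry is -1 where an edge is present, 0 otherwise; in the order [a, b, c, d, e, f, g, h, i] the diagonal is [2, 2, 2, 2, 1, 2, 2, 2, 1]. Since every row of L sums to 0, the all-ones vector is in the kernel and 0 is an eigenvalue. The 2 zero eigenvalues correspond to the 2 connected components. The largest eigenvalue, 4, is at most the vertex count 9. The eigenvalues sum to 16, which equals trace(L) = 2|E|.

[0, 0, 0.3820, 1.3820, 2, 2, 2.6180, 3.6180, 4]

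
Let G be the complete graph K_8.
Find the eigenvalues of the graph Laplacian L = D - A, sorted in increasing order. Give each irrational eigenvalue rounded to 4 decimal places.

The graph has 8 vertices and degree multiset [7, 7, 7, 7, 7, 7, 7, 7]; D is the diagonal matrix of degrees and L = D - A. Diagonalising L (or applying a numerical eigensolver to the 8x8 matrix) gives the spectrum above. The single zero eigenvalue shows the graph is connected. There is one zero in the spectrum, matching the 1 component. By the matrix-tree theorem the graph has (1/8) * product of the nonzero eigenvalues = 262144 spanning trees.

[0, 8, 8, 8, 8, 8, 8, 8]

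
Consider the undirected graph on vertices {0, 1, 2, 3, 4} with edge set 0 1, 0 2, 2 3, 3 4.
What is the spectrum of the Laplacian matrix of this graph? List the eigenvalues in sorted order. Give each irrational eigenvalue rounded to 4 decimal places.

[0, 0.3820, 1.3820, 2.6180, 3.6180]

With the vertex order [0, 1, 2, 3, 4], the degrees are [2, 1, 2, 2, 1], giving D = diag(2, 1, 2, 2, 1) and L = D - A. L is symmetric positive semidefinite, so every eigenvalue is real and nonnegative. The eigenvalues sum to 8, which equals trace(L) = 2|E|.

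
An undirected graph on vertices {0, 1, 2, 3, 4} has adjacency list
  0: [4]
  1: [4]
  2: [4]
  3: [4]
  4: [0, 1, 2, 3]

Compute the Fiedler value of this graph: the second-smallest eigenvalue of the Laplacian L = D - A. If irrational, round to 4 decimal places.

1

Each diagonal entry of L is the vertex degree and each off-diagonal entry is -1 where an edge is present, 0 otherwise; in the order [0, 1, 2, 3, 4] the diagonal is [1, 1, 1, 1, 4]. The smallest Laplacian eigenvalue is always 0. The next one, lambda_2 = 1, measures how hard the graph is to disconnect: larger values mean better connectivity. By the matrix-tree theorem the graph has (1/5) * product of the nonzero eigenvalues = 1 spanning tree.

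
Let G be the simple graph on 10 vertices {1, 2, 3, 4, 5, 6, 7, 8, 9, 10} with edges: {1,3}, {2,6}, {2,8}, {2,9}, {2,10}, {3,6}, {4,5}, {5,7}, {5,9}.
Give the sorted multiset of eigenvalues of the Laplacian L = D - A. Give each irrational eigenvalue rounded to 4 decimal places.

Each diagonal entry of L is the vertex degree and each off-diagonal entry is -1 where an edge is present, 0 otherwise; in the order [1, 2, 3, 4, 5, 6, 7, 8, 9, 10] the diagonal is [1, 4, 2, 1, 3, 2, 1, 1, 2, 1]. L is symmetric positive semidefinite, so every eigenvalue is real and nonnegative. There is one zero in the spectrum, matching the 1 component.

[0, 0.1648, 0.3883, 1, 1, 1.4358, 1.6684, 3.1150, 4.0226, 5.2050]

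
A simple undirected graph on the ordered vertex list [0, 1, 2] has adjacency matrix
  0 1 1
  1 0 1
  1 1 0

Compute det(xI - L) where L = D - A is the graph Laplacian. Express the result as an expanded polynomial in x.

With the vertex order [0, 1, 2], the degrees are [2, 2, 2], giving D = diag(2, 2, 2) and L = D - A. L has integer entries, so p(x) = det(xI - L) has integer coefficients. Expanding the determinant yields x^3 - 6x^2 + 9x. The constant term is 0 because L is singular (the all-ones vector lies in its kernel). By the matrix-tree theorem the graph has (1/3) * product of the nonzero eigenvalues = 3 spanning trees. The eigenvalues sum to 6, which equals trace(L) = 2|E|.

x^3 - 6x^2 + 9x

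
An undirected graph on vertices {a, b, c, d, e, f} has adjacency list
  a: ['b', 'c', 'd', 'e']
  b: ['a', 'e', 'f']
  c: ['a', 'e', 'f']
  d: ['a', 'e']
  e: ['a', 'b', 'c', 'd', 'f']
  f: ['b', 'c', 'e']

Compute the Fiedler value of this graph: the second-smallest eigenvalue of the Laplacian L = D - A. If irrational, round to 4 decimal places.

1.8299

Reading degrees in the order [a, b, c, d, e, f] gives [4, 3, 3, 2, 5, 3]; set D = diag(4, 3, 3, 2, 5, 3) and form L = D - A. The smallest Laplacian eigenvalue is always 0. The next one, lambda_2 = 1.8299, measures how hard the graph is to disconnect: larger values mean better connectivity. By the matrix-tree theorem the graph has (1/6) * product of the nonzero eigenvalues = 111 spanning trees.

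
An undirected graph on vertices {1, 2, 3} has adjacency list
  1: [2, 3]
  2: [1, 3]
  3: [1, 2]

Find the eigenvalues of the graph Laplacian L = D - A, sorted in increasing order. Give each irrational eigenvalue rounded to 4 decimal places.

[0, 3, 3]

Each diagonal entry of L is the vertex degree and each off-diagonal entry is -1 where an edge is present, 0 otherwise; in the order [1, 2, 3] the diagonal is [2, 2, 2]. The multiplicity of 0 as a Laplacian eigenvalue equals the number of connected components.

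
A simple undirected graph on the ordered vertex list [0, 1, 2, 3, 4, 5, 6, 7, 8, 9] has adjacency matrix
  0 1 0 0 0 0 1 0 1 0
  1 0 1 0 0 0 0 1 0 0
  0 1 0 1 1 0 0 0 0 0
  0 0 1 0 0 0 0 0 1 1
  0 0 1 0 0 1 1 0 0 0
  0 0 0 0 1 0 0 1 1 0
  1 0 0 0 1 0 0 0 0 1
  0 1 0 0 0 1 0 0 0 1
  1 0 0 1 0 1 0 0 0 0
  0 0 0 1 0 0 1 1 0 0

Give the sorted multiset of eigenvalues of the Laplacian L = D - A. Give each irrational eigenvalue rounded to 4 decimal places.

Each diagonal entry of L is the vertex degree and each off-diagonal entry is -1 where an edge is present, 0 otherwise; in the order [0, 1, 2, 3, 4, 5, 6, 7, 8, 9] the diagonal is [3, 3, 3, 3, 3, 3, 3, 3, 3, 3]. Since every row of L sums to 0, the all-ones vector is in the kernel and 0 is an eigenvalue. The largest eigenvalue, 5, is at most the vertex count 10.

[0, 2, 2, 2, 2, 2, 5, 5, 5, 5]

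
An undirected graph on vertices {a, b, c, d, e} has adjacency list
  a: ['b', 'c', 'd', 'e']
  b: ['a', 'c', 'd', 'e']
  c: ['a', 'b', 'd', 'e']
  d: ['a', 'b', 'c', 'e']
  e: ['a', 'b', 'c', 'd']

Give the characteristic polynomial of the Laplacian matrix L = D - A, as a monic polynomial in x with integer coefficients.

Reading degrees in the order [a, b, c, d, e] gives [4, 4, 4, 4, 4]; set D = diag(4, 4, 4, 4, 4) and form L = D - A. L has integer entries, so p(x) = det(xI - L) has integer coefficients. Expanding the determinant yields x^5 - 20x^4 + 150x^3 - 500x^2 + 625x. Since p(0) = det(-L) = 0, x divides p(x).

x^5 - 20x^4 + 150x^3 - 500x^2 + 625x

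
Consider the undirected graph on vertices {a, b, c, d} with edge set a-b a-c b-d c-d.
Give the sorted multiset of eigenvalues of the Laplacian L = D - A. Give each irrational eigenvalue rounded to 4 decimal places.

[0, 2, 2, 4]

Each diagonal entry of L is the vertex degree and each off-diagonal entry is -1 where an edge is present, 0 otherwise; in the order [a, b, c, d] the diagonal is [2, 2, 2, 2]. The multiplicity of 0 as a Laplacian eigenvalue equals the number of connected components.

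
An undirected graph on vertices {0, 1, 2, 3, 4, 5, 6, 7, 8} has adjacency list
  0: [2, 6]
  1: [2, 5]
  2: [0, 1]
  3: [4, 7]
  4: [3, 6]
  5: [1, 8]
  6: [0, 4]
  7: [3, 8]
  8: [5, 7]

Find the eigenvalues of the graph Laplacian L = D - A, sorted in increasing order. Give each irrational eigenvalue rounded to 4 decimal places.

[0, 0.4679, 0.4679, 1.6527, 1.6527, 3, 3, 3.8794, 3.8794]

Each diagonal entry of L is the vertex degree and each off-diagonal entry is -1 where an edge is present, 0 otherwise; in the order [0, 1, 2, 3, 4, 5, 6, 7, 8] the diagonal is [2, 2, 2, 2, 2, 2, 2, 2, 2]. L is symmetric positive semidefinite, so every eigenvalue is real and nonnegative. The single zero eigenvalue shows the graph is connected. There is one zero in the spectrum, matching the 1 component. The eigenvalues sum to 18, which equals trace(L) = 2|E|.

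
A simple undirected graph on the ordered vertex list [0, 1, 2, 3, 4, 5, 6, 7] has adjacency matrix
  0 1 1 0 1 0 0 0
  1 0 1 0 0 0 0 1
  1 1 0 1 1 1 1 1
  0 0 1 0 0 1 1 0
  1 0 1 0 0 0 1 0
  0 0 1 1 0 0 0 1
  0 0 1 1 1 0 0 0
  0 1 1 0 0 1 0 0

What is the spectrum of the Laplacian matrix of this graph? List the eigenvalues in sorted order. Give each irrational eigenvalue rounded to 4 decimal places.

Reading degrees in the order [0, 1, 2, 3, 4, 5, 6, 7] gives [3, 3, 7, 3, 3, 3, 3, 3]; set D = diag(3, 3, 7, 3, 3, 3, 3, 3) and form L = D - A. The multiplicity of 0 as a Laplacian eigenvalue equals the number of connected components. The single zero eigenvalue shows the graph is connected.

[0, 1.7530, 1.7530, 3.4450, 3.4450, 4.8019, 4.8019, 8]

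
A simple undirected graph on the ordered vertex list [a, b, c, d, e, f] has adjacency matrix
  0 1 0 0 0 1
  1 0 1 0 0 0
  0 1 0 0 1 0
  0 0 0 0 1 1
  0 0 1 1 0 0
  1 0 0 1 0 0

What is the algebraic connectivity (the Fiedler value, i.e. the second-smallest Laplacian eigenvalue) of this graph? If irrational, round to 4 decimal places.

Each diagonal entry of L is the vertex degree and each off-diagonal entry is -1 where an edge is present, 0 otherwise; in the order [a, b, c, d, e, f] the diagonal is [2, 2, 2, 2, 2, 2]. The smallest Laplacian eigenvalue is always 0. The next one, lambda_2 = 1, measures how hard the graph is to disconnect: larger values mean better connectivity. The largest eigenvalue, 4, is at most the vertex count 6.

1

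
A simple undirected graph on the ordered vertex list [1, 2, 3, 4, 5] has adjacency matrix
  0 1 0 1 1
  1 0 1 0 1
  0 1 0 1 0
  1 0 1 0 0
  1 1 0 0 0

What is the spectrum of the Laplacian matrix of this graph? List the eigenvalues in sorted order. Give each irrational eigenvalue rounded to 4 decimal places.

Each diagonal entry of L is the vertex degree and each off-diagonal entry is -1 where an edge is present, 0 otherwise; in the order [1, 2, 3, 4, 5] the diagonal is [3, 3, 2, 2, 2]. Diagonalising L (or applying a numerical eigensolver to the 5x5 matrix) gives the spectrum above.

[0, 1.3820, 2.3820, 3.6180, 4.6180]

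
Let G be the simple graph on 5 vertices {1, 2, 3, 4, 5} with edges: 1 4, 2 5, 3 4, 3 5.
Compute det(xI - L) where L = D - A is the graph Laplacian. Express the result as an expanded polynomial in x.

x^5 - 8x^4 + 21x^3 - 20x^2 + 5x

Reading degrees in the order [1, 2, 3, 4, 5] gives [1, 1, 2, 2, 2]; set D = diag(1, 1, 2, 2, 2) and form L = D - A. L has integer entries, so p(x) = det(xI - L) has integer coefficients. Expanding the determinant yields x^5 - 8x^4 + 21x^3 - 20x^2 + 5x. Since p(0) = det(-L) = 0, x divides p(x). By the matrix-tree theorem the graph has (1/5) * product of the nonzero eigenvalues = 1 spanning tree.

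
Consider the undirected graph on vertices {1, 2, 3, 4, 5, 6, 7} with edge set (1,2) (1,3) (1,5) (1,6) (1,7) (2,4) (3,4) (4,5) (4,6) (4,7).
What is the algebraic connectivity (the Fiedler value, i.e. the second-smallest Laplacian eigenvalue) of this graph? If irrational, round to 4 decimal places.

Each diagonal entry of L is the vertex degree and each off-diagonal entry is -1 where an edge is present, 0 otherwise; in the order [1, 2, 3, 4, 5, 6, 7] the diagonal is [5, 2, 2, 5, 2, 2, 2]. The sorted Laplacian eigenvalues are [0, 2, 2, 2, 2, 5, 7]; the algebraic connectivity is the second entry, 2. By the matrix-tree theorem the graph has (1/7) * product of the nonzero eigenvalues = 80 spanning trees. The largest eigenvalue, 7, is at most the vertex count 7.

2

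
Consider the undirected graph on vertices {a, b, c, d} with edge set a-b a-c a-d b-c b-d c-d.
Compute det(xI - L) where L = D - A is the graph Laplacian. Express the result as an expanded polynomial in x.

x^4 - 12x^3 + 48x^2 - 64x

With the vertex order [a, b, c, d], the degrees are [3, 3, 3, 3], giving D = diag(3, 3, 3, 3) and L = D - A. The eigenvalues of L are [0, 4, 4, 4]; the characteristic polynomial is the product of (x - lambda_i), which multiplies out to x^4 - 12x^3 + 48x^2 - 64x. Since p(0) = det(-L) = 0, x divides p(x). The eigenvalues sum to 12, which equals trace(L) = 2|E|. There is one zero in the spectrum, matching the 1 component.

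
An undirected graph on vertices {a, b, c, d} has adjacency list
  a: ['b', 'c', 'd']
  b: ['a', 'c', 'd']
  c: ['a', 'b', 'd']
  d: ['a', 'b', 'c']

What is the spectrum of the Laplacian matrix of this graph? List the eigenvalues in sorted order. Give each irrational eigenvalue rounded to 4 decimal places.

[0, 4, 4, 4]

Each diagonal entry of L is the vertex degree and each off-diagonal entry is -1 where an edge is present, 0 otherwise; in the order [a, b, c, d] the diagonal is [3, 3, 3, 3]. Diagonalising L (or applying a numerical eigensolver to the 4x4 matrix) gives the spectrum above. By the matrix-tree theorem the graph has (1/4) * product of the nonzero eigenvalues = 16 spanning trees. The largest eigenvalue, 4, is at most the vertex count 4.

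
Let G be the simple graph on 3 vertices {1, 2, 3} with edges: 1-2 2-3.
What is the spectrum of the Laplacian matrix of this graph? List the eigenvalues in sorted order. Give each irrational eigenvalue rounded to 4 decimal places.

Each diagonal entry of L is the vertex degree and each off-diagonal entry is -1 where an edge is present, 0 otherwise; in the order [1, 2, 3] the diagonal is [1, 2, 1]. L is symmetric positive semidefinite, so every eigenvalue is real and nonnegative. The single zero eigenvalue shows the graph is connected. The largest eigenvalue, 3, is at most the vertex count 3. There is one zero in the spectrum, matching the 1 component.

[0, 1, 3]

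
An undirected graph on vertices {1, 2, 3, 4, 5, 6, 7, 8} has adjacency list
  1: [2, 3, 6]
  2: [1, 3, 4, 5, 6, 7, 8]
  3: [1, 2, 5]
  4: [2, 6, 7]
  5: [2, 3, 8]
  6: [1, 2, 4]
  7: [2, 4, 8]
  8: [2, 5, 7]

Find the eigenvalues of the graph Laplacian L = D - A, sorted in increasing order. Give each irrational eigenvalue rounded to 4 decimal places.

Reading degrees in the order [1, 2, 3, 4, 5, 6, 7, 8] gives [3, 7, 3, 3, 3, 3, 3, 3]; set D = diag(3, 7, 3, 3, 3, 3, 3, 3) and form L = D - A. The multiplicity of 0 as a Laplacian eigenvalue equals the number of connected components. The largest eigenvalue, 8, is at most the vertex count 8.

[0, 1.7530, 1.7530, 3.4450, 3.4450, 4.8019, 4.8019, 8]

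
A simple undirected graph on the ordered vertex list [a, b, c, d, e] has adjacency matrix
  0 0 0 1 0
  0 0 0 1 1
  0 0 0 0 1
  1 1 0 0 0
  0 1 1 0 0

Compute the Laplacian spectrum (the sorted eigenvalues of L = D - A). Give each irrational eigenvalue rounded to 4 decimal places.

Each diagonal entry of L is the vertex degree and each off-diagonal entry is -1 where an edge is present, 0 otherwise; in the order [a, b, c, d, e] the diagonal is [1, 2, 1, 2, 2]. Diagonalising L (or applying a numerical eigensolver to the 5x5 matrix) gives the spectrum above.

[0, 0.3820, 1.3820, 2.6180, 3.6180]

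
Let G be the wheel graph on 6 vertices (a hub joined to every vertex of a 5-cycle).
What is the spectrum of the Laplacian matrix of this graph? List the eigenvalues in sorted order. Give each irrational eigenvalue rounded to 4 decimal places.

[0, 2.3820, 2.3820, 4.6180, 4.6180, 6]

The graph has 6 vertices and degree multiset [5, 3, 3, 3, 3, 3]; D is the diagonal matrix of degrees and L = D - A. The multiplicity of 0 as a Laplacian eigenvalue equals the number of connected components.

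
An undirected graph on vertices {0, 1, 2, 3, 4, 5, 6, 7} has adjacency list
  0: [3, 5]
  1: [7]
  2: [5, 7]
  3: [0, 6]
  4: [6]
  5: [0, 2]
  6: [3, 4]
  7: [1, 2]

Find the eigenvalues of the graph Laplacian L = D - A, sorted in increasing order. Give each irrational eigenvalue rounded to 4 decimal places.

[0, 0.1522, 0.5858, 1.2346, 2, 2.7654, 3.4142, 3.8478]

Reading degrees in the order [0, 1, 2, 3, 4, 5, 6, 7] gives [2, 1, 2, 2, 1, 2, 2, 2]; set D = diag(2, 1, 2, 2, 1, 2, 2, 2) and form L = D - A. Diagonalising L (or applying a numerical eigensolver to the 8x8 matrix) gives the spectrum above. There is one zero in the spectrum, matching the 1 component.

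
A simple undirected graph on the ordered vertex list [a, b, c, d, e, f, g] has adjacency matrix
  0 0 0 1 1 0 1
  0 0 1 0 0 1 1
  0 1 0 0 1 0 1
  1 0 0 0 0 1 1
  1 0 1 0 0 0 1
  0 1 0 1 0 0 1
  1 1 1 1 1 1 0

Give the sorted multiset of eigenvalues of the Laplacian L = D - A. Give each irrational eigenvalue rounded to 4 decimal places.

With the vertex order [a, b, c, d, e, f, g], the degrees are [3, 3, 3, 3, 3, 3, 6], giving D = diag(3, 3, 3, 3, 3, 3, 6) and L = D - A. The multiplicity of 0 as a Laplacian eigenvalue equals the number of connected components. The single zero eigenvalue shows the graph is connected. There is one zero in the spectrum, matching the 1 component. The largest eigenvalue, 7, is at most the vertex count 7.

[0, 2, 2, 4, 4, 5, 7]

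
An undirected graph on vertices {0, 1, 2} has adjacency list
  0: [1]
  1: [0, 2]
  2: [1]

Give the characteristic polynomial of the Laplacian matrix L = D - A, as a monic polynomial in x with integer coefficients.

Each diagonal entry of L is the vertex degree and each off-diagonal entry is -1 where an edge is present, 0 otherwise; in the order [0, 1, 2] the diagonal is [1, 2, 1]. Computing det(xI - L) by cofactor expansion (or equivalently via sum-over-permutations) gives x^3 - 4x^2 + 3x. The coefficient of x^2 equals -trace(L) = -4, matching the sum of degrees.

x^3 - 4x^2 + 3x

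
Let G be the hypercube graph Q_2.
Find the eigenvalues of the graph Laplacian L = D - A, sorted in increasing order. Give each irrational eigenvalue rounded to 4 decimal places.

The graph has 4 vertices and degree multiset [2, 2, 2, 2]; D is the diagonal matrix of degrees and L = D - A. The multiplicity of 0 as a Laplacian eigenvalue equals the number of connected components. The single zero eigenvalue shows the graph is connected. The largest eigenvalue, 4, is at most the vertex count 4. By the matrix-tree theorem the graph has (1/4) * product of the nonzero eigenvalues = 4 spanning trees.

[0, 2, 2, 4]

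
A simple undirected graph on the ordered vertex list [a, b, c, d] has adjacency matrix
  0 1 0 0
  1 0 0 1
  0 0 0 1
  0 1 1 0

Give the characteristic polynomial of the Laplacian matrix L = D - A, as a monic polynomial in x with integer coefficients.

With the vertex order [a, b, c, d], the degrees are [1, 2, 1, 2], giving D = diag(1, 2, 1, 2) and L = D - A. L has integer entries, so p(x) = det(xI - L) has integer coefficients. Expanding the determinant yields x^4 - 6x^3 + 10x^2 - 4x. The coefficient of x^3 equals -trace(L) = -6, matching the sum of degrees. By the matrix-tree theorem the graph has (1/4) * product of the nonzero eigenvalues = 1 spanning tree. The largest eigenvalue, 3.4142, is at most the vertex count 4.

x^4 - 6x^3 + 10x^2 - 4x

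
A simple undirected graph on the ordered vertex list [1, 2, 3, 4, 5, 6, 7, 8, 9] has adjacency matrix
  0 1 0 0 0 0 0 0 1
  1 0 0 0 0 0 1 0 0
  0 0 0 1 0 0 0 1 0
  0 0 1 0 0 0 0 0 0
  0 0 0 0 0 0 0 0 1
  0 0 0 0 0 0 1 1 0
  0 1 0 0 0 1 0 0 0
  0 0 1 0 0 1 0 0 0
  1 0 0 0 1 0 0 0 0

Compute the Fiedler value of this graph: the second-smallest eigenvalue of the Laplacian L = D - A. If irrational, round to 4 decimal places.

0.1206

With the vertex order [1, 2, 3, 4, 5, 6, 7, 8, 9], the degrees are [2, 2, 2, 1, 1, 2, 2, 2, 2], giving D = diag(2, 2, 2, 1, 1, 2, 2, 2, 2) and L = D - A. The smallest Laplacian eigenvalue is always 0. The next one, lambda_2 = 0.1206, measures how hard the graph is to disconnect: larger values mean better connectivity. The largest eigenvalue, 3.8794, is at most the vertex count 9.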